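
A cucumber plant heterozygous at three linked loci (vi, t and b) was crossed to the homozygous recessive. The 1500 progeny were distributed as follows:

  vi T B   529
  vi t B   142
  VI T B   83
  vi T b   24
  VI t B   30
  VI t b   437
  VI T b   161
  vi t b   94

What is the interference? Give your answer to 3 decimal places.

The two most frequent reciprocal classes, VI t b and vi T B, are the parental types, so the F1 was VI t b / vi T B.
The two rarest classes, VI t B and vi T b, are the double crossovers. Comparing them with the parentals, only the b allele has switched, so b is the middle locus and the order is t – b – vi.
t–b: (303 + 54)/1500 = 0.2380; b–vi: (177 + 54)/1500 = 0.1540.
Expected DCO frequency = 0.2380 × 0.1540 ≈ 0.03665; observed = 54/1500 ≈ 0.03600.
Coefficient of coincidence = 0.03600/0.03665 ≈ 0.982; interference = 1 − 0.982 = 0.018.

0.018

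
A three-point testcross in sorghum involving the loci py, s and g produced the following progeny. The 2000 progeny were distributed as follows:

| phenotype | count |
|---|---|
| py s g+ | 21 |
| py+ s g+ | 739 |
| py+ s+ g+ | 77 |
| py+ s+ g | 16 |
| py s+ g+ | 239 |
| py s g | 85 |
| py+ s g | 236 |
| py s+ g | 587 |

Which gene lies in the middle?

py

The two most frequent reciprocal classes, py s+ g and py+ s g+, are the parental types, so the F1 was py s+ g / py+ s g+.
The two rarest classes, py+ s+ g and py s g+, are the double crossovers. Comparing them with the parentals, only the py allele has switched, so py is the middle locus and the order is s – py – g.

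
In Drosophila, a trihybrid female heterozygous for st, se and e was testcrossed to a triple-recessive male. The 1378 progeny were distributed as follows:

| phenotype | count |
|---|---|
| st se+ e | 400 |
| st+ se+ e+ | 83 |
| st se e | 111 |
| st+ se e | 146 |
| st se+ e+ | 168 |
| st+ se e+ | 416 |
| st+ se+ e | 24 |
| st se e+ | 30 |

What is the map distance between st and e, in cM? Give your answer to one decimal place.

26.7 cM

The two most frequent reciprocal classes, st+ se e+ and st se+ e, are the parental types, so the F1 was st+ se e+ / st se+ e.
The two rarest classes, st se e+ and st+ se+ e, are the double crossovers. Comparing them with the parentals, only the st allele has switched, so st is the middle locus and the order is e – st – se.
Crossovers in the e–st interval produce the single-crossover classes st+ se e and st se+ e+ (146 + 168 = 314) plus the double crossovers (54).
RF(e–st) = (314 + 54) / 1378 = 368/1378 = 0.2671 → 26.7 cM.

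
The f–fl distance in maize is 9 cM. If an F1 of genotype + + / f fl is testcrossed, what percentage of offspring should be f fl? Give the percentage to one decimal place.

45.5%

A map distance of 9 cM corresponds to a recombination frequency of 0.090.
The F1 is + + / f fl, so f fl is a parental gamete class with expected frequency (1 − r)/2 = 0.910/2 = 0.4550.
That is 0.4550 = 45.5% of the progeny.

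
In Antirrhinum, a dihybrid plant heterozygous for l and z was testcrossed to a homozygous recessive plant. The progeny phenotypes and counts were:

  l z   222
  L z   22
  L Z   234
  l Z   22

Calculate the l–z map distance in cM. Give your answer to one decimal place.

8.8 cM

The two most frequent classes, L Z (234) and l z (222), are the parental types, so the F1 was L Z / l z.
The recombinant classes are L z and l Z: 22 + 22 = 44.
Recombination frequency = 44/500 = 0.0880 ≈ 8.8%, i.e. 8.8 cM.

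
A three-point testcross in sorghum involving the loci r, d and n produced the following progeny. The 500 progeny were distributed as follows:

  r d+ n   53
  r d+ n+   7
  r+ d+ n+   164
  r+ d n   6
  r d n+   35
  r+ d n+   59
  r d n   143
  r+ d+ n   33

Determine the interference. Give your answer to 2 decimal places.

The two most frequent reciprocal classes, r+ d+ n+ and r d n, are the parental types, so the F1 was r+ d+ n+ / r d n.
The two rarest classes, r d+ n+ and r+ d n, are the double crossovers. Comparing them with the parentals, only the r allele has switched, so r is the middle locus and the order is n – r – d.
n–r: (68 + 13)/500 = 0.1620; r–d: (112 + 13)/500 = 0.2500.
Expected DCO frequency = 0.1620 × 0.2500 ≈ 0.04050; observed = 13/500 ≈ 0.02600.
Coefficient of coincidence = 0.02600/0.04050 ≈ 0.64; interference = 1 − 0.64 = 0.36.

0.36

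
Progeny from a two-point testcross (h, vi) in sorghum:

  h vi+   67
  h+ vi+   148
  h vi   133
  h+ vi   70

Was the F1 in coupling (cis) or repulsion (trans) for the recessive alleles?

The two most frequent classes are h+ vi+ (148) and h vi (133); these are the parental (non-recombinant) types.
So the F1 carried h+ vi+ on one chromosome and h vi on the other — the recessive alleles are on the same chromosome (cis / coupling).

cis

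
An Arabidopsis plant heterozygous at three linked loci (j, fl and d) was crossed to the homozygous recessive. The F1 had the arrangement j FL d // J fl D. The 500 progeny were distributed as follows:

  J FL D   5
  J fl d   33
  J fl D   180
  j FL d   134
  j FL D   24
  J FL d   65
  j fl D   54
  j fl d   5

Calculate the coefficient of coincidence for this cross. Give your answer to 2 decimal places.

0.58

The two rarest classes, j fl d and J FL D, are the double crossovers. Comparing them with the parentals, only the fl allele has switched, so fl is the middle locus and the order is j – fl – d.
j–fl: (119 + 10)/500 = 0.2580; fl–d: (57 + 10)/500 = 0.1340.
Expected DCO frequency = 0.2580 × 0.1340 ≈ 0.03457; observed = 10/500 ≈ 0.02000.
Coefficient of coincidence = 0.02000/0.03457 ≈ 0.58.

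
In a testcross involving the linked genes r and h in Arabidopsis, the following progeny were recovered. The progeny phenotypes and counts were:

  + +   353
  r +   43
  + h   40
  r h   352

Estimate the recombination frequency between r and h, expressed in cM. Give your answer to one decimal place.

10.5 cM

The two most frequent classes, + + (353) and r h (352), are the parental types, so the F1 was + + / r h.
The recombinant classes are + h and r +: 40 + 43 = 83.
Recombination frequency = 83/788 = 0.1053 ≈ 10.5%, i.e. 10.5 cM.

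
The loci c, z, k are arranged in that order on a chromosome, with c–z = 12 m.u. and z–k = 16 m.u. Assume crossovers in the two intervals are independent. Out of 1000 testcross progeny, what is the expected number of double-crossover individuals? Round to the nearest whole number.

Map distances give recombination frequencies of 0.120 and 0.160 for the two intervals.
With no interference, expected double-crossover frequency = 0.120 × 0.160 = 0.01920.
Expected number = 0.01920 × 1000 = 19.20 ≈ 19.

19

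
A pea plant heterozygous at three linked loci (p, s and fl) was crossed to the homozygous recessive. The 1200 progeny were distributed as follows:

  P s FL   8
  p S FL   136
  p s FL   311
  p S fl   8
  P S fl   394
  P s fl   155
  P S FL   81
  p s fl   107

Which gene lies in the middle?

p

The two most frequent reciprocal classes, P S fl and p s FL, are the parental types, so the F1 was P S fl / p s FL.
The two rarest classes, p S fl and P s FL, are the double crossovers. Comparing them with the parentals, only the p allele has switched, so p is the middle locus and the order is fl – p – s.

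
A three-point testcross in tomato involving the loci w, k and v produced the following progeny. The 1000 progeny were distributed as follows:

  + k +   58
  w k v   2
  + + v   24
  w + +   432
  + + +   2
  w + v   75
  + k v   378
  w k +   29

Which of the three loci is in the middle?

The two most frequent reciprocal classes, w + + and + k v, are the parental types, so the F1 was w + + / + k v.
The two rarest classes, + + + and w k v, are the double crossovers. Comparing them with the parentals, only the w allele has switched, so w is the middle locus and the order is k – w – v.

w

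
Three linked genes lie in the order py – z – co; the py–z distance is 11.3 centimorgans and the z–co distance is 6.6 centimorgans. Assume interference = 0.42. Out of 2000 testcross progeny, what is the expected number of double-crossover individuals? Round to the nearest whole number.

Map distances give recombination frequencies of 0.113 and 0.066 for the two intervals.
With interference 0.42 (so coincidence = 0.58), expected double-crossover frequency = 0.113 × 0.066 × 0.58 = 0.00433.
Expected number = 0.00433 × 2000 = 8.65 ≈ 9.

9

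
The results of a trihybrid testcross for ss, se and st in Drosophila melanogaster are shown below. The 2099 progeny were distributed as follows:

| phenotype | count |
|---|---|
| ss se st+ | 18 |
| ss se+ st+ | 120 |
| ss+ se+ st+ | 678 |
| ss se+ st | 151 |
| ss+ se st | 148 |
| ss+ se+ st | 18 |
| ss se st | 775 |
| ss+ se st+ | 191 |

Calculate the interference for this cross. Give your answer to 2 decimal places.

The two most frequent reciprocal classes, ss+ se+ st+ and ss se st, are the parental types, so the F1 was ss+ se+ st+ / ss se st.
The two rarest classes, ss+ se+ st and ss se st+, are the double crossovers. Comparing them with the parentals, only the st allele has switched, so st is the middle locus and the order is ss – st – se.
ss–st: (268 + 36)/2099 = 0.1448; st–se: (342 + 36)/2099 = 0.1801.
Expected DCO frequency = 0.1448 × 0.1801 ≈ 0.02608; observed = 36/2099 ≈ 0.01715.
Coefficient of coincidence = 0.01715/0.02608 ≈ 0.66; interference = 1 − 0.66 = 0.34.

0.34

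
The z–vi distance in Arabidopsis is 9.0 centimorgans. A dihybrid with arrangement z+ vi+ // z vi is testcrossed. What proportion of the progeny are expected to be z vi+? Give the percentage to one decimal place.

A map distance of 9.0 centimorgans corresponds to a recombination frequency of 0.090.
The F1 is z+ vi+ / z vi, so z vi+ is a recombinant gamete class with expected frequency r/2 = 0.090/2 = 0.0450.
That is 0.0450 = 4.5% of the progeny.

4.5%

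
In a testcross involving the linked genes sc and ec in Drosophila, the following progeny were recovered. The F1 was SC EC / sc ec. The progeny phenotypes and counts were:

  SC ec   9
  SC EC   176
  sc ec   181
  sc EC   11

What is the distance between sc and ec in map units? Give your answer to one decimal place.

The recombinant classes are SC ec and sc EC: 9 + 11 = 20.
Recombination frequency = 20/377 = 0.0531 ≈ 5.3%, i.e. 5.3 map units.

5.3 map units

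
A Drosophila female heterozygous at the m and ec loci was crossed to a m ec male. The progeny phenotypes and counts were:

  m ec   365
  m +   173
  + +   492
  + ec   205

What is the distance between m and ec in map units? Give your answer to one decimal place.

30.6 map units

The two most frequent classes, + + (492) and m ec (365), are the parental types, so the F1 was + + / m ec.
The recombinant classes are + ec and m +: 205 + 173 = 378.
Recombination frequency = 378/1235 = 0.3061 ≈ 30.6%, i.e. 30.6 map units.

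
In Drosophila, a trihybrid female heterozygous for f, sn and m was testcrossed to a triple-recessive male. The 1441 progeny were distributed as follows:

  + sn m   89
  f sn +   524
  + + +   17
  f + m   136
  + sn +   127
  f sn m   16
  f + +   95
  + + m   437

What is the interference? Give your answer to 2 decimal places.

0.26

The two most frequent reciprocal classes, + + m and f sn +, are the parental types, so the F1 was + + m / f sn +.
The two rarest classes, + + + and f sn m, are the double crossovers. Comparing them with the parentals, only the m allele has switched, so m is the middle locus and the order is sn – m – f.
sn–m: (184 + 33)/1441 = 0.1506; m–f: (263 + 33)/1441 = 0.2054.
Expected DCO frequency = 0.1506 × 0.2054 ≈ 0.03093; observed = 33/1441 ≈ 0.02290.
Coefficient of coincidence = 0.02290/0.03093 ≈ 0.74; interference = 1 − 0.74 = 0.26.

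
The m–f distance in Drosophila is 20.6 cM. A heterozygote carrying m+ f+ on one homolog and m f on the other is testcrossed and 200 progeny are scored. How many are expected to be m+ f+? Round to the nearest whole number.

79

A map distance of 20.6 cM corresponds to a recombination frequency of 0.206.
The F1 is m+ f+ / m f, so m+ f+ is a parental gamete class with expected frequency (1 − r)/2 = 0.794/2 = 0.3970.
Expected number = 0.3970 × 200 = 79.40 ≈ 79.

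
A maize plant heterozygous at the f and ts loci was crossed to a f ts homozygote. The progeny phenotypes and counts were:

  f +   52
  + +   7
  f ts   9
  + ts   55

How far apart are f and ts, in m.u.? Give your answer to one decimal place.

The two most frequent classes, + ts (55) and f + (52), are the parental types, so the F1 was + ts / f +.
The recombinant classes are + + and f ts: 7 + 9 = 16.
Recombination frequency = 16/123 = 0.1301 ≈ 13.0%, i.e. 13.0 m.u.

13.0 m.u.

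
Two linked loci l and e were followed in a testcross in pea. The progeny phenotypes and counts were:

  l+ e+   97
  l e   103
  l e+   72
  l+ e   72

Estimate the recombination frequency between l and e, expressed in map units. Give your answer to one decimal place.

The two most frequent classes, l+ e+ (97) and l e (103), are the parental types, so the F1 was l+ e+ / l e.
The recombinant classes are l+ e and l e+: 72 + 72 = 144.
Recombination frequency = 144/344 = 0.4186 ≈ 41.9%, i.e. 41.9 map units.

41.9 map units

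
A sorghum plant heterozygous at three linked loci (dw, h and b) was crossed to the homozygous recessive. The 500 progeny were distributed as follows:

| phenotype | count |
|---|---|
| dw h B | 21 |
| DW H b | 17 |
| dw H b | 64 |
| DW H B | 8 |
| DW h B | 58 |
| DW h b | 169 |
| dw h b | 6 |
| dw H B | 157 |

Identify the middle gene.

dw

The two most frequent reciprocal classes, DW h b and dw H B, are the parental types, so the F1 was DW h b / dw H B.
The two rarest classes, dw h b and DW H B, are the double crossovers. Comparing them with the parentals, only the dw allele has switched, so dw is the middle locus and the order is h – dw – b.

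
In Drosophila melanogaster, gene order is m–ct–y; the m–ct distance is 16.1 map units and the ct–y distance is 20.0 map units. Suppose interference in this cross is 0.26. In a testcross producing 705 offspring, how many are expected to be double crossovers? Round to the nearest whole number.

17

Map distances give recombination frequencies of 0.161 and 0.200 for the two intervals.
With interference 0.26 (so coincidence = 0.74), expected double-crossover frequency = 0.161 × 0.200 × 0.74 = 0.02383.
Expected number = 0.02383 × 705 = 16.80 ≈ 17.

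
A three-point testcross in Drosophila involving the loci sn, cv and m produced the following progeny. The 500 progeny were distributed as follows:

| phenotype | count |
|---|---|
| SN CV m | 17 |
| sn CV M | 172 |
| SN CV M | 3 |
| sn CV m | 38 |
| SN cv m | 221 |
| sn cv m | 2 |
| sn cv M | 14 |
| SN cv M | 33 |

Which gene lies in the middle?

The two most frequent reciprocal classes, sn CV M and SN cv m, are the parental types, so the F1 was sn CV M / SN cv m.
The two rarest classes, SN CV M and sn cv m, are the double crossovers. Comparing them with the parentals, only the sn allele has switched, so sn is the middle locus and the order is m – sn – cv.

sn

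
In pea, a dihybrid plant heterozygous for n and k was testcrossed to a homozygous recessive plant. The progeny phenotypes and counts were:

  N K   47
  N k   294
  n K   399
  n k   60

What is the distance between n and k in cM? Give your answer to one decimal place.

13.4 cM

The two most frequent classes, N k (294) and n K (399), are the parental types, so the F1 was N k / n K.
The recombinant classes are N K and n k: 47 + 60 = 107.
Recombination frequency = 107/800 = 0.1338 ≈ 13.4%, i.e. 13.4 cM.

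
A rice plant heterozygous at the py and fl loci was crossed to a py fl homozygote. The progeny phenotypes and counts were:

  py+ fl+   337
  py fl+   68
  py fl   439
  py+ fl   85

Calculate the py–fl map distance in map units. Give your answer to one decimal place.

16.5 map units

The two most frequent classes, py+ fl+ (337) and py fl (439), are the parental types, so the F1 was py+ fl+ / py fl.
The recombinant classes are py+ fl and py fl+: 85 + 68 = 153.
Recombination frequency = 153/929 = 0.1647 ≈ 16.5%, i.e. 16.5 map units.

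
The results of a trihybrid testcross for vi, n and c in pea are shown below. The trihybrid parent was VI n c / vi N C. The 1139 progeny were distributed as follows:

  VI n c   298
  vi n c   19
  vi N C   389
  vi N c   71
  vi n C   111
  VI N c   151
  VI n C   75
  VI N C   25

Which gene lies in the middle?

The two rarest classes, vi n c and VI N C, are the double crossovers. Comparing them with the parentals, only the vi allele has switched, so vi is the middle locus and the order is n – vi – c.

vi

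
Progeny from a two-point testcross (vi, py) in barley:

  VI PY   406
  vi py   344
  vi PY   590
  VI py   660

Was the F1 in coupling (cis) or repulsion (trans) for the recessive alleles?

The two most frequent classes are VI py (660) and vi PY (590); these are the parental (non-recombinant) types.
So the F1 carried VI py on one chromosome and vi PY on the other — the recessive alleles are on opposite chromosomes (trans / repulsion).

trans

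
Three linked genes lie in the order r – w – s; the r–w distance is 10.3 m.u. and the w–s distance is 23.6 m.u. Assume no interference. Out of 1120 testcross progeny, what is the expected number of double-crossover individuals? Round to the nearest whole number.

27

Map distances give recombination frequencies of 0.103 and 0.236 for the two intervals.
With no interference, expected double-crossover frequency = 0.103 × 0.236 = 0.02431.
Expected number = 0.02431 × 1120 = 27.22 ≈ 27.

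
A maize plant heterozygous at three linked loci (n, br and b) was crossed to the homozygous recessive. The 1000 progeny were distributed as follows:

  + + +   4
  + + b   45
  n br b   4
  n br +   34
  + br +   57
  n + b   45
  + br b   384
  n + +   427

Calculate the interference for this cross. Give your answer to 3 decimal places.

The two most frequent reciprocal classes, + br b and n + +, are the parental types, so the F1 was + br b / n + +.
The two rarest classes, n br b and + + +, are the double crossovers. Comparing them with the parentals, only the n allele has switched, so n is the middle locus and the order is b – n – br.
b–n: (102 + 8)/1000 = 0.1100; n–br: (79 + 8)/1000 = 0.0870.
Expected DCO frequency = 0.1100 × 0.0870 ≈ 0.00957; observed = 8/1000 ≈ 0.00800.
Coefficient of coincidence = 0.00800/0.00957 ≈ 0.836; interference = 1 − 0.836 = 0.164.

0.164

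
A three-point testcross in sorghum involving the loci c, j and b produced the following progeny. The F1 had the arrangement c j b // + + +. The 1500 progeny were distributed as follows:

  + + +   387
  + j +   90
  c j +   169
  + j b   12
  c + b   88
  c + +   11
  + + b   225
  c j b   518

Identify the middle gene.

The two rarest classes, + j b and c + +, are the double crossovers. Comparing them with the parentals, only the c allele has switched, so c is the middle locus and the order is j – c – b.

c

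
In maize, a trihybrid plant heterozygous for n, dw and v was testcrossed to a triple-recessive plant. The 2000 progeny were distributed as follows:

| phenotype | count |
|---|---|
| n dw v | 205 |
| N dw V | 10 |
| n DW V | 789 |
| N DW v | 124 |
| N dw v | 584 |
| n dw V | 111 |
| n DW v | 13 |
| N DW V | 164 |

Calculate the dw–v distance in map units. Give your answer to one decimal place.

The two most frequent reciprocal classes, N dw v and n DW V, are the parental types, so the F1 was N dw v / n DW V.
The two rarest classes, N dw V and n DW v, are the double crossovers. Comparing them with the parentals, only the v allele has switched, so v is the middle locus and the order is n – v – dw.
Crossovers in the v–dw interval produce the single-crossover classes N DW v and n dw V (124 + 111 = 235) plus the double crossovers (23).
RF(v–dw) = (235 + 23) / 2000 = 258/2000 = 0.1290 → 12.9 map units.

12.9 map units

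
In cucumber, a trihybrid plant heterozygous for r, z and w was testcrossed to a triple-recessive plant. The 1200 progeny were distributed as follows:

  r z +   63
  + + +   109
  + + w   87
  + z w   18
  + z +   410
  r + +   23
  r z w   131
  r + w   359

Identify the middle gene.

The two most frequent reciprocal classes, + z + and r + w, are the parental types, so the F1 was + z + / r + w.
The two rarest classes, + z w and r + +, are the double crossovers. Comparing them with the parentals, only the w allele has switched, so w is the middle locus and the order is z – w – r.

w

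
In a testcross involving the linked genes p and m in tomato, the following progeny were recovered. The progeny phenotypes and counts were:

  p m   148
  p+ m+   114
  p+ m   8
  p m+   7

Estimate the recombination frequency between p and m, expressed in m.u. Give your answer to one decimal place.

5.4 m.u.

The two most frequent classes, p+ m+ (114) and p m (148), are the parental types, so the F1 was p+ m+ / p m.
The recombinant classes are p+ m and p m+: 8 + 7 = 15.
Recombination frequency = 15/277 = 0.0542 ≈ 5.4%, i.e. 5.4 m.u.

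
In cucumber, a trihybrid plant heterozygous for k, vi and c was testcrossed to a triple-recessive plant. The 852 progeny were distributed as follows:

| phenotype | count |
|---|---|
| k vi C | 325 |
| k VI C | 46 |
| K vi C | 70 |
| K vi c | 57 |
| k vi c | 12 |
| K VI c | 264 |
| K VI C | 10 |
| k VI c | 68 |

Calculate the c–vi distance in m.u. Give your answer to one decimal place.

The two most frequent reciprocal classes, K VI c and k vi C, are the parental types, so the F1 was K VI c / k vi C.
The two rarest classes, K VI C and k vi c, are the double crossovers. Comparing them with the parentals, only the c allele has switched, so c is the middle locus and the order is k – c – vi.
Crossovers in the c–vi interval produce the single-crossover classes K vi c and k VI C (57 + 46 = 103) plus the double crossovers (22).
RF(c–vi) = (103 + 22) / 852 = 125/852 = 0.1467 → 14.7 m.u.

14.7 m.u.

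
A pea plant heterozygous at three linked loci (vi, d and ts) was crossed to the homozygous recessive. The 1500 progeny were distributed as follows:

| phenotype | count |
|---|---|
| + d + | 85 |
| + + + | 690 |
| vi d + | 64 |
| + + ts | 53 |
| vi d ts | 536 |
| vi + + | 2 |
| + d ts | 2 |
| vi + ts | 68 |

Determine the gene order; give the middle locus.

vi

The two most frequent reciprocal classes, + + + and vi d ts, are the parental types, so the F1 was + + + / vi d ts.
The two rarest classes, vi + + and + d ts, are the double crossovers. Comparing them with the parentals, only the vi allele has switched, so vi is the middle locus and the order is ts – vi – d.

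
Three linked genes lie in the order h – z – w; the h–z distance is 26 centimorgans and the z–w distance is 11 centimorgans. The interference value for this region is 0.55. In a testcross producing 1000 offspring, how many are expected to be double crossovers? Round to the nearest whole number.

Map distances give recombination frequencies of 0.260 and 0.110 for the two intervals.
With interference 0.55 (so coincidence = 0.45), expected double-crossover frequency = 0.260 × 0.110 × 0.45 = 0.01287.
Expected number = 0.01287 × 1000 = 12.87 ≈ 13.

13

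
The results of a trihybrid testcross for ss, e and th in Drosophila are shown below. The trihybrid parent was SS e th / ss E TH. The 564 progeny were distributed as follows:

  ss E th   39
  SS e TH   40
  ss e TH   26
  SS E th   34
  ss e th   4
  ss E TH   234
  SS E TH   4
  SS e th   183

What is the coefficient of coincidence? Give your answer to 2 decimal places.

0.76

The two rarest classes, ss e th and SS E TH, are the double crossovers. Comparing them with the parentals, only the ss allele has switched, so ss is the middle locus and the order is th – ss – e.
th–ss: (79 + 8)/564 = 0.1543; ss–e: (60 + 8)/564 = 0.1206.
Expected DCO frequency = 0.1543 × 0.1206 ≈ 0.01861; observed = 8/564 ≈ 0.01418.
Coefficient of coincidence = 0.01418/0.01861 ≈ 0.76.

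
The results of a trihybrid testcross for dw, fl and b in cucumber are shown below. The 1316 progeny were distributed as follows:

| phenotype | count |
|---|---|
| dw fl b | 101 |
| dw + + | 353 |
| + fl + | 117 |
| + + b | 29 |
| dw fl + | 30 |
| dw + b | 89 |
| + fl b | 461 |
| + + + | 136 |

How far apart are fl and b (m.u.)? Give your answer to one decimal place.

20.1 m.u.

The two most frequent reciprocal classes, dw + + and + fl b, are the parental types, so the F1 was dw + + / + fl b.
The two rarest classes, dw fl + and + + b, are the double crossovers. Comparing them with the parentals, only the fl allele has switched, so fl is the middle locus and the order is dw – fl – b.
Crossovers in the fl–b interval produce the single-crossover classes dw + b and + fl + (89 + 117 = 206) plus the double crossovers (59).
RF(fl–b) = (206 + 59) / 1316 = 265/1316 = 0.2014 → 20.1 m.u.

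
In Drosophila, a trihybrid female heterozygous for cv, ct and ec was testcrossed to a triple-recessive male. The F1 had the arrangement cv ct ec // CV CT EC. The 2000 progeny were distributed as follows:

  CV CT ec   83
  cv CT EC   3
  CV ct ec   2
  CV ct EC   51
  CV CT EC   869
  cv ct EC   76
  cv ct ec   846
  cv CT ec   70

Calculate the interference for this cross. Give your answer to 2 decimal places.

0.52

The two rarest classes, CV ct ec and cv CT EC, are the double crossovers. Comparing them with the parentals, only the cv allele has switched, so cv is the middle locus and the order is ec – cv – ct.
ec–cv: (159 + 5)/2000 = 0.0820; cv–ct: (121 + 5)/2000 = 0.0630.
Expected DCO frequency = 0.0820 × 0.0630 ≈ 0.00517; observed = 5/2000 ≈ 0.00250.
Coefficient of coincidence = 0.00250/0.00517 ≈ 0.48; interference = 1 − 0.48 = 0.52.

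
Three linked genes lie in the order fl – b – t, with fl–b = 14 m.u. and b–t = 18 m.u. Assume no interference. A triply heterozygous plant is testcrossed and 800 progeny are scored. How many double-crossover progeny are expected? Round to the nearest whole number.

Map distances give recombination frequencies of 0.140 and 0.180 for the two intervals.
With no interference, expected double-crossover frequency = 0.140 × 0.180 = 0.02520.
Expected number = 0.02520 × 800 = 20.16 ≈ 20.

20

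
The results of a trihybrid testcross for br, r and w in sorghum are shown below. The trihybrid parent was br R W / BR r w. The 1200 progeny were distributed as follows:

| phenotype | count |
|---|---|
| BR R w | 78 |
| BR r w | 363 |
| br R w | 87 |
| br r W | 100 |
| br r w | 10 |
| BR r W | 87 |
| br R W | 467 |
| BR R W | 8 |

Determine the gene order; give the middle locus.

The two rarest classes, BR R W and br r w, are the double crossovers. Comparing them with the parentals, only the br allele has switched, so br is the middle locus and the order is r – br – w.

br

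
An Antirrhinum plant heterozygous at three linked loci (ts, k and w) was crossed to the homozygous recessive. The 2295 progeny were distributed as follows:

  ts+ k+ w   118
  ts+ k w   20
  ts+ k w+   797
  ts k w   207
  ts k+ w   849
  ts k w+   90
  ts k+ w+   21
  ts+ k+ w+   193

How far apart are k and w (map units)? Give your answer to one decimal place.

19.2 map units

The two most frequent reciprocal classes, ts+ k w+ and ts k+ w, are the parental types, so the F1 was ts+ k w+ / ts k+ w.
The two rarest classes, ts+ k w and ts k+ w+, are the double crossovers. Comparing them with the parentals, only the w allele has switched, so w is the middle locus and the order is k – w – ts.
Crossovers in the k–w interval produce the single-crossover classes ts+ k+ w+ and ts k w (193 + 207 = 400) plus the double crossovers (41).
RF(k–w) = (400 + 41) / 2295 = 441/2295 = 0.1922 → 19.2 map units.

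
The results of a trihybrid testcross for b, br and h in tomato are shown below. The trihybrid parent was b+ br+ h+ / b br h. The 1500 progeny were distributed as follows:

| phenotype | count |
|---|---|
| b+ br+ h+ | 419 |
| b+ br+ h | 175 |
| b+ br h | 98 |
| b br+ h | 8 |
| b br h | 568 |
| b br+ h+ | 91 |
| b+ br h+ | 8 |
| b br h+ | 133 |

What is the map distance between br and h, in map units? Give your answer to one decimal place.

The two rarest classes, b+ br h+ and b br+ h, are the double crossovers. Comparing them with the parentals, only the br allele has switched, so br is the middle locus and the order is h – br – b.
Crossovers in the h–br interval produce the single-crossover classes b+ br+ h and b br h+ (175 + 133 = 308) plus the double crossovers (16).
RF(h–br) = (308 + 16) / 1500 = 324/1500 = 0.2160 → 21.6 map units.

21.6 map units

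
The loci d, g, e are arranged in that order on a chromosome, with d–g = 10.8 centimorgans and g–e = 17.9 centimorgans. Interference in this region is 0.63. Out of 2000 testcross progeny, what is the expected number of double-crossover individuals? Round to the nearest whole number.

14

Map distances give recombination frequencies of 0.108 and 0.179 for the two intervals.
With interference 0.63 (so coincidence = 0.37), expected double-crossover frequency = 0.108 × 0.179 × 0.37 = 0.00715.
Expected number = 0.00715 × 2000 = 14.31 ≈ 14.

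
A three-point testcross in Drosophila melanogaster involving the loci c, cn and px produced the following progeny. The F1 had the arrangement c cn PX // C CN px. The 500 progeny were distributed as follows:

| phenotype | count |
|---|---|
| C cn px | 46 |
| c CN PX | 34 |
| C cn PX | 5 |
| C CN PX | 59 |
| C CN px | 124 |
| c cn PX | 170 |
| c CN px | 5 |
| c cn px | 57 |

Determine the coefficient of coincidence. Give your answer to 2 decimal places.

0.44

The two rarest classes, C cn PX and c CN px, are the double crossovers. Comparing them with the parentals, only the c allele has switched, so c is the middle locus and the order is cn – c – px.
cn–c: (80 + 10)/500 = 0.1800; c–px: (116 + 10)/500 = 0.2520.
Expected DCO frequency = 0.1800 × 0.2520 ≈ 0.04536; observed = 10/500 ≈ 0.02000.
Coefficient of coincidence = 0.02000/0.04536 ≈ 0.44.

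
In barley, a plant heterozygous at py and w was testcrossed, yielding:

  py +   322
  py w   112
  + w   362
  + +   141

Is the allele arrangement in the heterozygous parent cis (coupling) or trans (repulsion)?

The two most frequent classes are + w (362) and py + (322); these are the parental (non-recombinant) types.
So the F1 carried + w on one chromosome and py + on the other — the recessive alleles are on opposite chromosomes (trans / repulsion).

trans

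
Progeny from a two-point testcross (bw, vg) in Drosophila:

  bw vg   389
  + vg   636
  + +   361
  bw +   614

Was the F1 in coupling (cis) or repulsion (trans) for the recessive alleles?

trans

The two most frequent classes are + vg (636) and bw + (614); these are the parental (non-recombinant) types.
So the F1 carried + vg on one chromosome and bw + on the other — the recessive alleles are on opposite chromosomes (trans / repulsion).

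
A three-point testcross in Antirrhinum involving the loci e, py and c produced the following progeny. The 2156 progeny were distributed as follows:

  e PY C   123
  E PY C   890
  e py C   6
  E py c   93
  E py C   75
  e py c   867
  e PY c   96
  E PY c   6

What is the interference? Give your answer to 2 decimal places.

The two most frequent reciprocal classes, e py c and E PY C, are the parental types, so the F1 was e py c / E PY C.
The two rarest classes, e py C and E PY c, are the double crossovers. Comparing them with the parentals, only the c allele has switched, so c is the middle locus and the order is py – c – e.
py–c: (171 + 12)/2156 = 0.0849; c–e: (216 + 12)/2156 = 0.1058.
Expected DCO frequency = 0.0849 × 0.1058 ≈ 0.00898; observed = 12/2156 ≈ 0.00557.
Coefficient of coincidence = 0.00557/0.00898 ≈ 0.62; interference = 1 − 0.62 = 0.38.

0.38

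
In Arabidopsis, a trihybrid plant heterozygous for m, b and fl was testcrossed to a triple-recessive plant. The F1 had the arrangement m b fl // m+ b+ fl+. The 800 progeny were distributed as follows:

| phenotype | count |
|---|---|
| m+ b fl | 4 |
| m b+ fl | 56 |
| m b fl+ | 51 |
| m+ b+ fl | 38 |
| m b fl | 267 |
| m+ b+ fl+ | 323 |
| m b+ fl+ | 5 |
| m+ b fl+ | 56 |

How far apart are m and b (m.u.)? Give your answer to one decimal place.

The two rarest classes, m+ b fl and m b+ fl+, are the double crossovers. Comparing them with the parentals, only the m allele has switched, so m is the middle locus and the order is fl – m – b.
Crossovers in the m–b interval produce the single-crossover classes m b+ fl and m+ b fl+ (56 + 56 = 112) plus the double crossovers (9).
RF(m–b) = (112 + 9) / 800 = 121/800 = 0.1512 → 15.1 m.u.

15.1 m.u.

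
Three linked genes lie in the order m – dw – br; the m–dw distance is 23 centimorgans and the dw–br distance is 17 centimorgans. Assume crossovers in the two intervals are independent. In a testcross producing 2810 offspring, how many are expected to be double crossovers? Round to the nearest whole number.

Map distances give recombination frequencies of 0.230 and 0.170 for the two intervals.
With no interference, expected double-crossover frequency = 0.230 × 0.170 = 0.03910.
Expected number = 0.03910 × 2810 = 109.87 ≈ 110.

110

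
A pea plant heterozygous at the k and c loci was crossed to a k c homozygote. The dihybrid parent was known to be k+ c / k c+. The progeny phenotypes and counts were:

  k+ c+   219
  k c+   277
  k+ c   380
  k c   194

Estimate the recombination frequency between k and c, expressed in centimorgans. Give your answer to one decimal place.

The recombinant classes are k+ c+ and k c: 219 + 194 = 413.
Recombination frequency = 413/1070 = 0.3860 ≈ 38.6%, i.e. 38.6 centimorgans.

38.6 centimorgans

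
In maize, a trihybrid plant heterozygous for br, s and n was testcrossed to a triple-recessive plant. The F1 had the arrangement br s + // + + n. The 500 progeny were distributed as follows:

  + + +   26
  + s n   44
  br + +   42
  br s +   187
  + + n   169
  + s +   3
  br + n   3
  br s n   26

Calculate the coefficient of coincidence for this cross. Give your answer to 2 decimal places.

0.56

The two rarest classes, + s + and br + n, are the double crossovers. Comparing them with the parentals, only the br allele has switched, so br is the middle locus and the order is n – br – s.
n–br: (52 + 6)/500 = 0.1160; br–s: (86 + 6)/500 = 0.1840.
Expected DCO frequency = 0.1160 × 0.1840 ≈ 0.02134; observed = 6/500 ≈ 0.01200.
Coefficient of coincidence = 0.01200/0.02134 ≈ 0.56.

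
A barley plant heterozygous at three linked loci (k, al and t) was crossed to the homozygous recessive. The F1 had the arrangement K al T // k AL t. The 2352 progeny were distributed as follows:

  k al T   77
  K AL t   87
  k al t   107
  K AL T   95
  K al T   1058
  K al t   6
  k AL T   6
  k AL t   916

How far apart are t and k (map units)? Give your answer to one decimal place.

The two rarest classes, K al t and k AL T, are the double crossovers. Comparing them with the parentals, only the t allele has switched, so t is the middle locus and the order is al – t – k.
Crossovers in the t–k interval produce the single-crossover classes k al T and K AL t (77 + 87 = 164) plus the double crossovers (12).
RF(t–k) = (164 + 12) / 2352 = 176/2352 = 0.0748 → 7.5 map units.

7.5 map units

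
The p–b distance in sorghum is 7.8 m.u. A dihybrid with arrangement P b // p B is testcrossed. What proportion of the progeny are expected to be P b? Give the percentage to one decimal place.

A map distance of 7.8 m.u. corresponds to a recombination frequency of 0.078.
The F1 is P b / p B, so P b is a parental gamete class with expected frequency (1 − r)/2 = 0.922/2 = 0.4610.
That is 0.4610 = 46.1% of the progeny.

46.1%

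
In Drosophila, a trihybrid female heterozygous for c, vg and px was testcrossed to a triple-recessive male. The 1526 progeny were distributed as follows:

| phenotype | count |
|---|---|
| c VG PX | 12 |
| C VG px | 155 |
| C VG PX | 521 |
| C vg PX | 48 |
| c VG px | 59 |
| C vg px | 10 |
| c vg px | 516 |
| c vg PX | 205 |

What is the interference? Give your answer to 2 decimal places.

The two most frequent reciprocal classes, c vg px and C VG PX, are the parental types, so the F1 was c vg px / C VG PX.
The two rarest classes, C vg px and c VG PX, are the double crossovers. Comparing them with the parentals, only the c allele has switched, so c is the middle locus and the order is px – c – vg.
px–c: (360 + 22)/1526 = 0.2503; c–vg: (107 + 22)/1526 = 0.0845.
Expected DCO frequency = 0.2503 × 0.0845 ≈ 0.02115; observed = 22/1526 ≈ 0.01442.
Coefficient of coincidence = 0.01442/0.02115 ≈ 0.68; interference = 1 − 0.68 = 0.32.

0.32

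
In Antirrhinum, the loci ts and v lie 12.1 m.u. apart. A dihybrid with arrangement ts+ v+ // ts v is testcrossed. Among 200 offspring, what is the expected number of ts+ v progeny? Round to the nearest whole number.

12

A map distance of 12.1 m.u. corresponds to a recombination frequency of 0.121.
The F1 is ts+ v+ / ts v, so ts+ v is a recombinant gamete class with expected frequency r/2 = 0.121/2 = 0.0605.
Expected number = 0.0605 × 200 = 12.10 ≈ 12.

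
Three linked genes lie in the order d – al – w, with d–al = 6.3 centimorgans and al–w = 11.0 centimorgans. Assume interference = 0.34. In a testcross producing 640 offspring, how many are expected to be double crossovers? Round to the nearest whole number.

Map distances give recombination frequencies of 0.063 and 0.110 for the two intervals.
With interference 0.34 (so coincidence = 0.66), expected double-crossover frequency = 0.063 × 0.110 × 0.66 = 0.00457.
Expected number = 0.00457 × 640 = 2.93 ≈ 3.

3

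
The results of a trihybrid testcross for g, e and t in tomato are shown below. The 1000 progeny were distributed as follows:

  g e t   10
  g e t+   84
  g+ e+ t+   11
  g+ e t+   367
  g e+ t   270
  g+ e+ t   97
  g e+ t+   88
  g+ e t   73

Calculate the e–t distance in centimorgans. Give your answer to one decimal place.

18.2 centimorgans

The two most frequent reciprocal classes, g e+ t and g+ e t+, are the parental types, so the F1 was g e+ t / g+ e t+.
The two rarest classes, g e t and g+ e+ t+, are the double crossovers. Comparing them with the parentals, only the e allele has switched, so e is the middle locus and the order is g – e – t.
Crossovers in the e–t interval produce the single-crossover classes g e+ t+ and g+ e t (88 + 73 = 161) plus the double crossovers (21).
RF(e–t) = (161 + 21) / 1000 = 182/1000 = 0.1820 → 18.2 centimorgans.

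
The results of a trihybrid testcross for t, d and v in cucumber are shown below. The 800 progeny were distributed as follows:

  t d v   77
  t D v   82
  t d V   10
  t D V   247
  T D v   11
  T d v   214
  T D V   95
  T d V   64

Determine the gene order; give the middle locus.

The two most frequent reciprocal classes, t D V and T d v, are the parental types, so the F1 was t D V / T d v.
The two rarest classes, t d V and T D v, are the double crossovers. Comparing them with the parentals, only the d allele has switched, so d is the middle locus and the order is v – d – t.

d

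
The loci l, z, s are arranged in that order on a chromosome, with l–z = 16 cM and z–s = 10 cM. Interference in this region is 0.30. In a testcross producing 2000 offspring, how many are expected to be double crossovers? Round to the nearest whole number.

22

Map distances give recombination frequencies of 0.160 and 0.100 for the two intervals.
With interference 0.30 (so coincidence = 0.70), expected double-crossover frequency = 0.160 × 0.100 × 0.70 = 0.01120.
Expected number = 0.01120 × 2000 = 22.40 ≈ 22.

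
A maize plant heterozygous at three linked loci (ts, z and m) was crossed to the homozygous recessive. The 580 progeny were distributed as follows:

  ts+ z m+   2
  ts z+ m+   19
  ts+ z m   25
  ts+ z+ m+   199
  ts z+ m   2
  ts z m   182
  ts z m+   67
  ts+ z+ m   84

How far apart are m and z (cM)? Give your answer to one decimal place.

26.7 cM

The two most frequent reciprocal classes, ts+ z+ m+ and ts z m, are the parental types, so the F1 was ts+ z+ m+ / ts z m.
The two rarest classes, ts+ z m+ and ts z+ m, are the double crossovers. Comparing them with the parentals, only the z allele has switched, so z is the middle locus and the order is ts – z – m.
Crossovers in the z–m interval produce the single-crossover classes ts+ z+ m and ts z m+ (84 + 67 = 151) plus the double crossovers (4).
RF(z–m) = (151 + 4) / 580 = 155/580 = 0.2672 → 26.7 cM.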